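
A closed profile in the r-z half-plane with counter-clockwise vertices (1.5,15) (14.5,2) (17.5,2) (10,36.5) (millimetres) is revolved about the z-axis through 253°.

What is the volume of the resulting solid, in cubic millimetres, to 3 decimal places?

Volume = 10661.667 mm³

Profile (r,z), 4 vertices: (1.5,15) (14.5,2) (17.5,2) (10,36.5)
edge 0: (1.5,15)→(14.5,2)  cross = 1.5·2 − 14.5·15 = -214.5000; (r_i+r_j)·cross = 16·-214.5000 = -3432.0000
edge 1: (14.5,2)→(17.5,2)  cross = 14.5·2 − 17.5·2 = -6.0000; (r_i+r_j)·cross = 32·-6.0000 = -192.0000
edge 2: (17.5,2)→(10,36.5)  cross = 17.5·36.5 − 10·2 = 618.7500; (r_i+r_j)·cross = 27.5·618.7500 = 17015.6250
edge 3: (10,36.5)→(1.5,15)  cross = 10·15 − 1.5·36.5 = 95.2500; (r_i+r_j)·cross = 11.5·95.2500 = 1095.3750
Σcross = 493.5000 → A = |Σcross|/2 = 246.7500 mm²
Σ(r_i+r_j)·cross = 14487.0000 → first moment M = |Σ|/6 = 2414.5000
R_c = M/A = 2414.5000/246.7500 = 9.7852 mm
θ = 253° = 4.415683 rad
V = θ·R_c·A = 4.415683·9.7852·246.7500 = 10661.667 mm³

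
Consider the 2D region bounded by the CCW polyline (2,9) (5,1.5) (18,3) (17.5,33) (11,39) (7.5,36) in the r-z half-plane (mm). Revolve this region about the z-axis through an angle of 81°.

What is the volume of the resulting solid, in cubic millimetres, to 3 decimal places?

Profile (r,z), 6 vertices: (2,9) (5,1.5) (18,3) (17.5,33) (11,39) (7.5,36)
edge 0: (2,9)→(5,1.5)  cross = 2·1.5 − 5·9 = -42.0000; (r_i+r_j)·cross = 7·-42.0000 = -294.0000
edge 1: (5,1.5)→(18,3)  cross = 5·3 − 18·1.5 = -12.0000; (r_i+r_j)·cross = 23·-12.0000 = -276.0000
edge 2: (18,3)→(17.5,33)  cross = 18·33 − 17.5·3 = 541.5000; (r_i+r_j)·cross = 35.5·541.5000 = 19223.2500
edge 3: (17.5,33)→(11,39)  cross = 17.5·39 − 11·33 = 319.5000; (r_i+r_j)·cross = 28.5·319.5000 = 9105.7500
edge 4: (11,39)→(7.5,36)  cross = 11·36 − 7.5·39 = 103.5000; (r_i+r_j)·cross = 18.5·103.5000 = 1914.7500
edge 5: (7.5,36)→(2,9)  cross = 7.5·9 − 2·36 = -4.5000; (r_i+r_j)·cross = 9.5·-4.5000 = -42.7500
Σcross = 906.0000 → A = |Σcross|/2 = 453.0000 mm²
Σ(r_i+r_j)·cross = 29631.0000 → first moment M = |Σ|/6 = 4938.5000
R_c = M/A = 4938.5000/453.0000 = 10.9018 mm
θ = 81° = 1.413717 rad
V = θ·R_c·A = 1.413717·10.9018·453.0000 = 6981.640 mm³

Volume = 6981.640 mm³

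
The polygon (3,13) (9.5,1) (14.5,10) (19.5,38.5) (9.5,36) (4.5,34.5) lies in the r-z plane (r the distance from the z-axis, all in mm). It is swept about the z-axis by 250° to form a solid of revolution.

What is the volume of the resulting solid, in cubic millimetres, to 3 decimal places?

Volume = 17824.539 mm³

Profile (r,z), 6 vertices: (3,13) (9.5,1) (14.5,10) (19.5,38.5) (9.5,36) (4.5,34.5)
edge 0: (3,13)→(9.5,1)  cross = 3·1 − 9.5·13 = -120.5000; (r_i+r_j)·cross = 12.5·-120.5000 = -1506.2500
edge 1: (9.5,1)→(14.5,10)  cross = 9.5·10 − 14.5·1 = 80.5000; (r_i+r_j)·cross = 24·80.5000 = 1932.0000
edge 2: (14.5,10)→(19.5,38.5)  cross = 14.5·38.5 − 19.5·10 = 363.2500; (r_i+r_j)·cross = 34·363.2500 = 12350.5000
edge 3: (19.5,38.5)→(9.5,36)  cross = 19.5·36 − 9.5·38.5 = 336.2500; (r_i+r_j)·cross = 29·336.2500 = 9751.2500
edge 4: (9.5,36)→(4.5,34.5)  cross = 9.5·34.5 − 4.5·36 = 165.7500; (r_i+r_j)·cross = 14·165.7500 = 2320.5000
edge 5: (4.5,34.5)→(3,13)  cross = 4.5·13 − 3·34.5 = -45.0000; (r_i+r_j)·cross = 7.5·-45.0000 = -337.5000
Σcross = 780.2500 → A = |Σcross|/2 = 390.1250 mm²
Σ(r_i+r_j)·cross = 24510.5000 → first moment M = |Σ|/6 = 4085.0833
R_c = M/A = 4085.0833/390.1250 = 10.4712 mm
θ = 250° = 4.363323 rad
V = θ·R_c·A = 4.363323·10.4712·390.1250 = 17824.539 mm³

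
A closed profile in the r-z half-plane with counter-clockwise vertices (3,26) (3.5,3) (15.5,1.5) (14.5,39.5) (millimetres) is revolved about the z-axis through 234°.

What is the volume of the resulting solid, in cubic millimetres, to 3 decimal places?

Volume = 14241.154 mm³

Profile (r,z), 4 vertices: (3,26) (3.5,3) (15.5,1.5) (14.5,39.5)
edge 0: (3,26)→(3.5,3)  cross = 3·3 − 3.5·26 = -82.0000; (r_i+r_j)·cross = 6.5·-82.0000 = -533.0000
edge 1: (3.5,3)→(15.5,1.5)  cross = 3.5·1.5 − 15.5·3 = -41.2500; (r_i+r_j)·cross = 19·-41.2500 = -783.7500
edge 2: (15.5,1.5)→(14.5,39.5)  cross = 15.5·39.5 − 14.5·1.5 = 590.5000; (r_i+r_j)·cross = 30·590.5000 = 17715.0000
edge 3: (14.5,39.5)→(3,26)  cross = 14.5·26 − 3·39.5 = 258.5000; (r_i+r_j)·cross = 17.5·258.5000 = 4523.7500
Σcross = 725.7500 → A = |Σcross|/2 = 362.8750 mm²
Σ(r_i+r_j)·cross = 20922.0000 → first moment M = |Σ|/6 = 3487.0000
R_c = M/A = 3487.0000/362.8750 = 9.6094 mm
θ = 234° = 4.084070 rad
V = θ·R_c·A = 4.084070·9.6094·362.8750 = 14241.154 mm³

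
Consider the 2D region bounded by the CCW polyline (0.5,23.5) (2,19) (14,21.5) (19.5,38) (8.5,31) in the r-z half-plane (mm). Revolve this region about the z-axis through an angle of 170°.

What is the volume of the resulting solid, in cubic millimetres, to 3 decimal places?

Volume = 4774.803 mm³

Profile (r,z), 5 vertices: (0.5,23.5) (2,19) (14,21.5) (19.5,38) (8.5,31)
edge 0: (0.5,23.5)→(2,19)  cross = 0.5·19 − 2·23.5 = -37.5000; (r_i+r_j)·cross = 2.5·-37.5000 = -93.7500
edge 1: (2,19)→(14,21.5)  cross = 2·21.5 − 14·19 = -223.0000; (r_i+r_j)·cross = 16·-223.0000 = -3568.0000
edge 2: (14,21.5)→(19.5,38)  cross = 14·38 − 19.5·21.5 = 112.7500; (r_i+r_j)·cross = 33.5·112.7500 = 3777.1250
edge 3: (19.5,38)→(8.5,31)  cross = 19.5·31 − 8.5·38 = 281.5000; (r_i+r_j)·cross = 28·281.5000 = 7882.0000
edge 4: (8.5,31)→(0.5,23.5)  cross = 8.5·23.5 − 0.5·31 = 184.2500; (r_i+r_j)·cross = 9·184.2500 = 1658.2500
Σcross = 318.0000 → A = |Σcross|/2 = 159.0000 mm²
Σ(r_i+r_j)·cross = 9655.6250 → first moment M = |Σ|/6 = 1609.2708
R_c = M/A = 1609.2708/159.0000 = 10.1212 mm
θ = 170° = 2.967060 rad
V = θ·R_c·A = 2.967060·10.1212·159.0000 = 4774.803 mm³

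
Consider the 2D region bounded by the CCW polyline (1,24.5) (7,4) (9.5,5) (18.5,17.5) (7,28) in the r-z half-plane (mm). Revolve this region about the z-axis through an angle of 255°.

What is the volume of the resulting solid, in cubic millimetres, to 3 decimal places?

Profile (r,z), 5 vertices: (1,24.5) (7,4) (9.5,5) (18.5,17.5) (7,28)
edge 0: (1,24.5)→(7,4)  cross = 1·4 − 7·24.5 = -167.5000; (r_i+r_j)·cross = 8·-167.5000 = -1340.0000
edge 1: (7,4)→(9.5,5)  cross = 7·5 − 9.5·4 = -3.0000; (r_i+r_j)·cross = 16.5·-3.0000 = -49.5000
edge 2: (9.5,5)→(18.5,17.5)  cross = 9.5·17.5 − 18.5·5 = 73.7500; (r_i+r_j)·cross = 28·73.7500 = 2065.0000
edge 3: (18.5,17.5)→(7,28)  cross = 18.5·28 − 7·17.5 = 395.5000; (r_i+r_j)·cross = 25.5·395.5000 = 10085.2500
edge 4: (7,28)→(1,24.5)  cross = 7·24.5 − 1·28 = 143.5000; (r_i+r_j)·cross = 8·143.5000 = 1148.0000
Σcross = 442.2500 → A = |Σcross|/2 = 221.1250 mm²
Σ(r_i+r_j)·cross = 11908.7500 → first moment M = |Σ|/6 = 1984.7917
R_c = M/A = 1984.7917/221.1250 = 8.9759 mm
θ = 255° = 4.450590 rad
V = θ·R_c·A = 4.450590·8.9759·221.1250 = 8833.493 mm³

Volume = 8833.493 mm³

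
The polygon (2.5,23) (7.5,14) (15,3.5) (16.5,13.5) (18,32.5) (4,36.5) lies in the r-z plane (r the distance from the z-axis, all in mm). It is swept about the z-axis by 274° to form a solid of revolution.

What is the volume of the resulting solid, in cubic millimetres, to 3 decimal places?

Volume = 16551.401 mm³

Profile (r,z), 6 vertices: (2.5,23) (7.5,14) (15,3.5) (16.5,13.5) (18,32.5) (4,36.5)
edge 0: (2.5,23)→(7.5,14)  cross = 2.5·14 − 7.5·23 = -137.5000; (r_i+r_j)·cross = 10·-137.5000 = -1375.0000
edge 1: (7.5,14)→(15,3.5)  cross = 7.5·3.5 − 15·14 = -183.7500; (r_i+r_j)·cross = 22.5·-183.7500 = -4134.3750
edge 2: (15,3.5)→(16.5,13.5)  cross = 15·13.5 − 16.5·3.5 = 144.7500; (r_i+r_j)·cross = 31.5·144.7500 = 4559.6250
edge 3: (16.5,13.5)→(18,32.5)  cross = 16.5·32.5 − 18·13.5 = 293.2500; (r_i+r_j)·cross = 34.5·293.2500 = 10117.1250
edge 4: (18,32.5)→(4,36.5)  cross = 18·36.5 − 4·32.5 = 527.0000; (r_i+r_j)·cross = 22·527.0000 = 11594.0000
edge 5: (4,36.5)→(2.5,23)  cross = 4·23 − 2.5·36.5 = 0.7500; (r_i+r_j)·cross = 6.5·0.7500 = 4.8750
Σcross = 644.5000 → A = |Σcross|/2 = 322.2500 mm²
Σ(r_i+r_j)·cross = 20766.2500 → first moment M = |Σ|/6 = 3461.0417
R_c = M/A = 3461.0417/322.2500 = 10.7402 mm
θ = 274° = 4.782202 rad
V = θ·R_c·A = 4.782202·10.7402·322.2500 = 16551.401 mm³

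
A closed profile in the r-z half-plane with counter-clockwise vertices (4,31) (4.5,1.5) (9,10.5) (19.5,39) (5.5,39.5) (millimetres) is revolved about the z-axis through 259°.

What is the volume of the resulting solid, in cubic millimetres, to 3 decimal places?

Profile (r,z), 5 vertices: (4,31) (4.5,1.5) (9,10.5) (19.5,39) (5.5,39.5)
edge 0: (4,31)→(4.5,1.5)  cross = 4·1.5 − 4.5·31 = -133.5000; (r_i+r_j)·cross = 8.5·-133.5000 = -1134.7500
edge 1: (4.5,1.5)→(9,10.5)  cross = 4.5·10.5 − 9·1.5 = 33.7500; (r_i+r_j)·cross = 13.5·33.7500 = 455.6250
edge 2: (9,10.5)→(19.5,39)  cross = 9·39 − 19.5·10.5 = 146.2500; (r_i+r_j)·cross = 28.5·146.2500 = 4168.1250
edge 3: (19.5,39)→(5.5,39.5)  cross = 19.5·39.5 − 5.5·39 = 555.7500; (r_i+r_j)·cross = 25·555.7500 = 13893.7500
edge 4: (5.5,39.5)→(4,31)  cross = 5.5·31 − 4·39.5 = 12.5000; (r_i+r_j)·cross = 9.5·12.5000 = 118.7500
Σcross = 614.7500 → A = |Σcross|/2 = 307.3750 mm²
Σ(r_i+r_j)·cross = 17501.5000 → first moment M = |Σ|/6 = 2916.9167
R_c = M/A = 2916.9167/307.3750 = 9.4898 mm
θ = 259° = 4.520403 rad
V = θ·R_c·A = 4.520403·9.4898·307.3750 = 13185.638 mm³

Volume = 13185.638 mm³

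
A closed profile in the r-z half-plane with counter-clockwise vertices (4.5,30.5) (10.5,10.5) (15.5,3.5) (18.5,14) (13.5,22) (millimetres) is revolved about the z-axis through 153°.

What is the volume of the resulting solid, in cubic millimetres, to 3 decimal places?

Profile (r,z), 5 vertices: (4.5,30.5) (10.5,10.5) (15.5,3.5) (18.5,14) (13.5,22)
edge 0: (4.5,30.5)→(10.5,10.5)  cross = 4.5·10.5 − 10.5·30.5 = -273.0000; (r_i+r_j)·cross = 15·-273.0000 = -4095.0000
edge 1: (10.5,10.5)→(15.5,3.5)  cross = 10.5·3.5 − 15.5·10.5 = -126.0000; (r_i+r_j)·cross = 26·-126.0000 = -3276.0000
edge 2: (15.5,3.5)→(18.5,14)  cross = 15.5·14 − 18.5·3.5 = 152.2500; (r_i+r_j)·cross = 34·152.2500 = 5176.5000
edge 3: (18.5,14)→(13.5,22)  cross = 18.5·22 − 13.5·14 = 218.0000; (r_i+r_j)·cross = 32·218.0000 = 6976.0000
edge 4: (13.5,22)→(4.5,30.5)  cross = 13.5·30.5 − 4.5·22 = 312.7500; (r_i+r_j)·cross = 18·312.7500 = 5629.5000
Σcross = 284.0000 → A = |Σcross|/2 = 142.0000 mm²
Σ(r_i+r_j)·cross = 10411.0000 → first moment M = |Σ|/6 = 1735.1667
R_c = M/A = 1735.1667/142.0000 = 12.2195 mm
θ = 153° = 2.670354 rad
V = θ·R_c·A = 2.670354·12.2195·142.0000 = 4633.509 mm³

Volume = 4633.509 mm³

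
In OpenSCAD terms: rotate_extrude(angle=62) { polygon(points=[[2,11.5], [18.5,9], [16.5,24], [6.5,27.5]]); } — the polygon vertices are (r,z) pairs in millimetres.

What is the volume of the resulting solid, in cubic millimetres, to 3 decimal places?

Profile (r,z), 4 vertices: (2,11.5) (18.5,9) (16.5,24) (6.5,27.5)
edge 0: (2,11.5)→(18.5,9)  cross = 2·9 − 18.5·11.5 = -194.7500; (r_i+r_j)·cross = 20.5·-194.7500 = -3992.3750
edge 1: (18.5,9)→(16.5,24)  cross = 18.5·24 − 16.5·9 = 295.5000; (r_i+r_j)·cross = 35·295.5000 = 10342.5000
edge 2: (16.5,24)→(6.5,27.5)  cross = 16.5·27.5 − 6.5·24 = 297.7500; (r_i+r_j)·cross = 23·297.7500 = 6848.2500
edge 3: (6.5,27.5)→(2,11.5)  cross = 6.5·11.5 − 2·27.5 = 19.7500; (r_i+r_j)·cross = 8.5·19.7500 = 167.8750
Σcross = 418.2500 → A = |Σcross|/2 = 209.1250 mm²
Σ(r_i+r_j)·cross = 13366.2500 → first moment M = |Σ|/6 = 2227.7083
R_c = M/A = 2227.7083/209.1250 = 10.6525 mm
θ = 62° = 1.082104 rad
V = θ·R_c·A = 1.082104·10.6525·209.1250 = 2410.612 mm³

Volume = 2410.612 mm³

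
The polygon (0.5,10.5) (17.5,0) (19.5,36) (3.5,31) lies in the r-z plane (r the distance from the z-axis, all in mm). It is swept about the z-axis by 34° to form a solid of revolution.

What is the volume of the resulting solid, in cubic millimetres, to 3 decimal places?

Volume = 3075.160 mm³

Profile (r,z), 4 vertices: (0.5,10.5) (17.5,0) (19.5,36) (3.5,31)
edge 0: (0.5,10.5)→(17.5,0)  cross = 0.5·0 − 17.5·10.5 = -183.7500; (r_i+r_j)·cross = 18·-183.7500 = -3307.5000
edge 1: (17.5,0)→(19.5,36)  cross = 17.5·36 − 19.5·0 = 630.0000; (r_i+r_j)·cross = 37·630.0000 = 23310.0000
edge 2: (19.5,36)→(3.5,31)  cross = 19.5·31 − 3.5·36 = 478.5000; (r_i+r_j)·cross = 23·478.5000 = 11005.5000
edge 3: (3.5,31)→(0.5,10.5)  cross = 3.5·10.5 − 0.5·31 = 21.2500; (r_i+r_j)·cross = 4·21.2500 = 85.0000
Σcross = 946.0000 → A = |Σcross|/2 = 473.0000 mm²
Σ(r_i+r_j)·cross = 31093.0000 → first moment M = |Σ|/6 = 5182.1667
R_c = M/A = 5182.1667/473.0000 = 10.9560 mm
θ = 34° = 0.593412 rad
V = θ·R_c·A = 0.593412·10.9560·473.0000 = 3075.160 mm³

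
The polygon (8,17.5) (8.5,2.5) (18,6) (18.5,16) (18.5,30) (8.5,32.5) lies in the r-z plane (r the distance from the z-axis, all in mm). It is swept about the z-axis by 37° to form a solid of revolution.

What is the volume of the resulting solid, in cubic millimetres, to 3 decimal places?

Volume = 2323.837 mm³

Profile (r,z), 6 vertices: (8,17.5) (8.5,2.5) (18,6) (18.5,16) (18.5,30) (8.5,32.5)
edge 0: (8,17.5)→(8.5,2.5)  cross = 8·2.5 − 8.5·17.5 = -128.7500; (r_i+r_j)·cross = 16.5·-128.7500 = -2124.3750
edge 1: (8.5,2.5)→(18,6)  cross = 8.5·6 − 18·2.5 = 6.0000; (r_i+r_j)·cross = 26.5·6.0000 = 159.0000
edge 2: (18,6)→(18.5,16)  cross = 18·16 − 18.5·6 = 177.0000; (r_i+r_j)·cross = 36.5·177.0000 = 6460.5000
edge 3: (18.5,16)→(18.5,30)  cross = 18.5·30 − 18.5·16 = 259.0000; (r_i+r_j)·cross = 37·259.0000 = 9583.0000
edge 4: (18.5,30)→(8.5,32.5)  cross = 18.5·32.5 − 8.5·30 = 346.2500; (r_i+r_j)·cross = 27·346.2500 = 9348.7500
edge 5: (8.5,32.5)→(8,17.5)  cross = 8.5·17.5 − 8·32.5 = -111.2500; (r_i+r_j)·cross = 16.5·-111.2500 = -1835.6250
Σcross = 548.2500 → A = |Σcross|/2 = 274.1250 mm²
Σ(r_i+r_j)·cross = 21591.2500 → first moment M = |Σ|/6 = 3598.5417
R_c = M/A = 3598.5417/274.1250 = 13.1274 mm
θ = 37° = 0.645772 rad
V = θ·R_c·A = 0.645772·13.1274·274.1250 = 2323.837 mm³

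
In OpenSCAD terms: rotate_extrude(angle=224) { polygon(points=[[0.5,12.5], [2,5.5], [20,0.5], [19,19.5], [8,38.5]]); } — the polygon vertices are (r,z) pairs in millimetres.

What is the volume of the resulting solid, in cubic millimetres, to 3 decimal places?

Volume = 18642.467 mm³

Profile (r,z), 5 vertices: (0.5,12.5) (2,5.5) (20,0.5) (19,19.5) (8,38.5)
edge 0: (0.5,12.5)→(2,5.5)  cross = 0.5·5.5 − 2·12.5 = -22.2500; (r_i+r_j)·cross = 2.5·-22.2500 = -55.6250
edge 1: (2,5.5)→(20,0.5)  cross = 2·0.5 − 20·5.5 = -109.0000; (r_i+r_j)·cross = 22·-109.0000 = -2398.0000
edge 2: (20,0.5)→(19,19.5)  cross = 20·19.5 − 19·0.5 = 380.5000; (r_i+r_j)·cross = 39·380.5000 = 14839.5000
edge 3: (19,19.5)→(8,38.5)  cross = 19·38.5 − 8·19.5 = 575.5000; (r_i+r_j)·cross = 27·575.5000 = 15538.5000
edge 4: (8,38.5)→(0.5,12.5)  cross = 8·12.5 − 0.5·38.5 = 80.7500; (r_i+r_j)·cross = 8.5·80.7500 = 686.3750
Σcross = 905.5000 → A = |Σcross|/2 = 452.7500 mm²
Σ(r_i+r_j)·cross = 28610.7500 → first moment M = |Σ|/6 = 4768.4583
R_c = M/A = 4768.4583/452.7500 = 10.5322 mm
θ = 224° = 3.909538 rad
V = θ·R_c·A = 3.909538·10.5322·452.7500 = 18642.467 mm³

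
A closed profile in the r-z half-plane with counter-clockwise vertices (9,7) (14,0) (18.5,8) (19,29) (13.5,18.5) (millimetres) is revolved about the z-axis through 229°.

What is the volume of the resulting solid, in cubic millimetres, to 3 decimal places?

Profile (r,z), 5 vertices: (9,7) (14,0) (18.5,8) (19,29) (13.5,18.5)
edge 0: (9,7)→(14,0)  cross = 9·0 − 14·7 = -98.0000; (r_i+r_j)·cross = 23·-98.0000 = -2254.0000
edge 1: (14,0)→(18.5,8)  cross = 14·8 − 18.5·0 = 112.0000; (r_i+r_j)·cross = 32.5·112.0000 = 3640.0000
edge 2: (18.5,8)→(19,29)  cross = 18.5·29 − 19·8 = 384.5000; (r_i+r_j)·cross = 37.5·384.5000 = 14418.7500
edge 3: (19,29)→(13.5,18.5)  cross = 19·18.5 − 13.5·29 = -40.0000; (r_i+r_j)·cross = 32.5·-40.0000 = -1300.0000
edge 4: (13.5,18.5)→(9,7)  cross = 13.5·7 − 9·18.5 = -72.0000; (r_i+r_j)·cross = 22.5·-72.0000 = -1620.0000
Σcross = 286.5000 → A = |Σcross|/2 = 143.2500 mm²
Σ(r_i+r_j)·cross = 12884.7500 → first moment M = |Σ|/6 = 2147.4583
R_c = M/A = 2147.4583/143.2500 = 14.9910 mm
θ = 229° = 3.996804 rad
V = θ·R_c·A = 3.996804·14.9910·143.2500 = 8582.970 mm³

Volume = 8582.970 mm³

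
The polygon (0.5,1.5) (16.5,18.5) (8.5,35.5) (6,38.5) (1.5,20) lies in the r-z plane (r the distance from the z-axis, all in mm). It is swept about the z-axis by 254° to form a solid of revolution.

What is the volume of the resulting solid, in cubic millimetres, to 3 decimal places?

Profile (r,z), 5 vertices: (0.5,1.5) (16.5,18.5) (8.5,35.5) (6,38.5) (1.5,20)
edge 0: (0.5,1.5)→(16.5,18.5)  cross = 0.5·18.5 − 16.5·1.5 = -15.5000; (r_i+r_j)·cross = 17·-15.5000 = -263.5000
edge 1: (16.5,18.5)→(8.5,35.5)  cross = 16.5·35.5 − 8.5·18.5 = 428.5000; (r_i+r_j)·cross = 25·428.5000 = 10712.5000
edge 2: (8.5,35.5)→(6,38.5)  cross = 8.5·38.5 − 6·35.5 = 114.2500; (r_i+r_j)·cross = 14.5·114.2500 = 1656.6250
edge 3: (6,38.5)→(1.5,20)  cross = 6·20 − 1.5·38.5 = 62.2500; (r_i+r_j)·cross = 7.5·62.2500 = 466.8750
edge 4: (1.5,20)→(0.5,1.5)  cross = 1.5·1.5 − 0.5·20 = -7.7500; (r_i+r_j)·cross = 2·-7.7500 = -15.5000
Σcross = 581.7500 → A = |Σcross|/2 = 290.8750 mm²
Σ(r_i+r_j)·cross = 12557.0000 → first moment M = |Σ|/6 = 2092.8333
R_c = M/A = 2092.8333/290.8750 = 7.1950 mm
θ = 254° = 4.433136 rad
V = θ·R_c·A = 4.433136·7.1950·290.8750 = 9277.815 mm³

Volume = 9277.815 mm³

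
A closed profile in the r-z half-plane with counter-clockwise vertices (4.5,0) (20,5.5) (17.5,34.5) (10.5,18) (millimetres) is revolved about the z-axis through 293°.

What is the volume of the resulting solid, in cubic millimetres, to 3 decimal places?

Profile (r,z), 4 vertices: (4.5,0) (20,5.5) (17.5,34.5) (10.5,18)
edge 0: (4.5,0)→(20,5.5)  cross = 4.5·5.5 − 20·0 = 24.7500; (r_i+r_j)·cross = 24.5·24.7500 = 606.3750
edge 1: (20,5.5)→(17.5,34.5)  cross = 20·34.5 − 17.5·5.5 = 593.7500; (r_i+r_j)·cross = 37.5·593.7500 = 22265.6250
edge 2: (17.5,34.5)→(10.5,18)  cross = 17.5·18 − 10.5·34.5 = -47.2500; (r_i+r_j)·cross = 28·-47.2500 = -1323.0000
edge 3: (10.5,18)→(4.5,0)  cross = 10.5·0 − 4.5·18 = -81.0000; (r_i+r_j)·cross = 15·-81.0000 = -1215.0000
Σcross = 490.2500 → A = |Σcross|/2 = 245.1250 mm²
Σ(r_i+r_j)·cross = 20334.0000 → first moment M = |Σ|/6 = 3389.0000
R_c = M/A = 3389.0000/245.1250 = 13.8256 mm
θ = 293° = 5.113815 rad
V = θ·R_c·A = 5.113815·13.8256·245.1250 = 17330.718 mm³

Volume = 17330.718 mm³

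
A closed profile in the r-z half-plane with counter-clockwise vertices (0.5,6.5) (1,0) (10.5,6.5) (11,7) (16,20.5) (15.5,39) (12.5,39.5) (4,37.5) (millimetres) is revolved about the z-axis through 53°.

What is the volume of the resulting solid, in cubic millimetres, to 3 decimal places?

Profile (r,z), 8 vertices: (0.5,6.5) (1,0) (10.5,6.5) (11,7) (16,20.5) (15.5,39) (12.5,39.5) (4,37.5)
edge 0: (0.5,6.5)→(1,0)  cross = 0.5·0 − 1·6.5 = -6.5000; (r_i+r_j)·cross = 1.5·-6.5000 = -9.7500
edge 1: (1,0)→(10.5,6.5)  cross = 1·6.5 − 10.5·0 = 6.5000; (r_i+r_j)·cross = 11.5·6.5000 = 74.7500
edge 2: (10.5,6.5)→(11,7)  cross = 10.5·7 − 11·6.5 = 2.0000; (r_i+r_j)·cross = 21.5·2.0000 = 43.0000
edge 3: (11,7)→(16,20.5)  cross = 11·20.5 − 16·7 = 113.5000; (r_i+r_j)·cross = 27·113.5000 = 3064.5000
edge 4: (16,20.5)→(15.5,39)  cross = 16·39 − 15.5·20.5 = 306.2500; (r_i+r_j)·cross = 31.5·306.2500 = 9646.8750
edge 5: (15.5,39)→(12.5,39.5)  cross = 15.5·39.5 − 12.5·39 = 124.7500; (r_i+r_j)·cross = 28·124.7500 = 3493.0000
edge 6: (12.5,39.5)→(4,37.5)  cross = 12.5·37.5 − 4·39.5 = 310.7500; (r_i+r_j)·cross = 16.5·310.7500 = 5127.3750
edge 7: (4,37.5)→(0.5,6.5)  cross = 4·6.5 − 0.5·37.5 = 7.2500; (r_i+r_j)·cross = 4.5·7.2500 = 32.6250
Σcross = 864.5000 → A = |Σcross|/2 = 432.2500 mm²
Σ(r_i+r_j)·cross = 21472.3750 → first moment M = |Σ|/6 = 3578.7292
R_c = M/A = 3578.7292/432.2500 = 8.2793 mm
θ = 53° = 0.925025 rad
V = θ·R_c·A = 0.925025·8.2793·432.2500 = 3310.412 mm³

Volume = 3310.412 mm³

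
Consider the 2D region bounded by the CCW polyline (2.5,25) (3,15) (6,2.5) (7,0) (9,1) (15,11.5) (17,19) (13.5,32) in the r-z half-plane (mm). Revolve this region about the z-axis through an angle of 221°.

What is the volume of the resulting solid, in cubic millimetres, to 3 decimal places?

Volume = 10808.133 mm³

Profile (r,z), 8 vertices: (2.5,25) (3,15) (6,2.5) (7,0) (9,1) (15,11.5) (17,19) (13.5,32)
edge 0: (2.5,25)→(3,15)  cross = 2.5·15 − 3·25 = -37.5000; (r_i+r_j)·cross = 5.5·-37.5000 = -206.2500
edge 1: (3,15)→(6,2.5)  cross = 3·2.5 − 6·15 = -82.5000; (r_i+r_j)·cross = 9·-82.5000 = -742.5000
edge 2: (6,2.5)→(7,0)  cross = 6·0 − 7·2.5 = -17.5000; (r_i+r_j)·cross = 13·-17.5000 = -227.5000
edge 3: (7,0)→(9,1)  cross = 7·1 − 9·0 = 7.0000; (r_i+r_j)·cross = 16·7.0000 = 112.0000
edge 4: (9,1)→(15,11.5)  cross = 9·11.5 − 15·1 = 88.5000; (r_i+r_j)·cross = 24·88.5000 = 2124.0000
edge 5: (15,11.5)→(17,19)  cross = 15·19 − 17·11.5 = 89.5000; (r_i+r_j)·cross = 32·89.5000 = 2864.0000
edge 6: (17,19)→(13.5,32)  cross = 17·32 − 13.5·19 = 287.5000; (r_i+r_j)·cross = 30.5·287.5000 = 8768.7500
edge 7: (13.5,32)→(2.5,25)  cross = 13.5·25 − 2.5·32 = 257.5000; (r_i+r_j)·cross = 16·257.5000 = 4120.0000
Σcross = 592.5000 → A = |Σcross|/2 = 296.2500 mm²
Σ(r_i+r_j)·cross = 16812.5000 → first moment M = |Σ|/6 = 2802.0833
R_c = M/A = 2802.0833/296.2500 = 9.4585 mm
θ = 221° = 3.857178 rad
V = θ·R_c·A = 3.857178·9.4585·296.2500 = 10808.133 mm³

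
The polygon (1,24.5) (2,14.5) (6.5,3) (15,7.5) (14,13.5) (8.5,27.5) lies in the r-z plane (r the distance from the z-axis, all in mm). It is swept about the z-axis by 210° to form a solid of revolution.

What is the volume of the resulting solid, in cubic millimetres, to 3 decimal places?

Profile (r,z), 6 vertices: (1,24.5) (2,14.5) (6.5,3) (15,7.5) (14,13.5) (8.5,27.5)
edge 0: (1,24.5)→(2,14.5)  cross = 1·14.5 − 2·24.5 = -34.5000; (r_i+r_j)·cross = 3·-34.5000 = -103.5000
edge 1: (2,14.5)→(6.5,3)  cross = 2·3 − 6.5·14.5 = -88.2500; (r_i+r_j)·cross = 8.5·-88.2500 = -750.1250
edge 2: (6.5,3)→(15,7.5)  cross = 6.5·7.5 − 15·3 = 3.7500; (r_i+r_j)·cross = 21.5·3.7500 = 80.6250
edge 3: (15,7.5)→(14,13.5)  cross = 15·13.5 − 14·7.5 = 97.5000; (r_i+r_j)·cross = 29·97.5000 = 2827.5000
edge 4: (14,13.5)→(8.5,27.5)  cross = 14·27.5 − 8.5·13.5 = 270.2500; (r_i+r_j)·cross = 22.5·270.2500 = 6080.6250
edge 5: (8.5,27.5)→(1,24.5)  cross = 8.5·24.5 − 1·27.5 = 180.7500; (r_i+r_j)·cross = 9.5·180.7500 = 1717.1250
Σcross = 429.5000 → A = |Σcross|/2 = 214.7500 mm²
Σ(r_i+r_j)·cross = 9852.2500 → first moment M = |Σ|/6 = 1642.0417
R_c = M/A = 1642.0417/214.7500 = 7.6463 mm
θ = 210° = 3.665191 rad
V = θ·R_c·A = 3.665191·7.6463·214.7500 = 6018.397 mm³

Volume = 6018.397 mm³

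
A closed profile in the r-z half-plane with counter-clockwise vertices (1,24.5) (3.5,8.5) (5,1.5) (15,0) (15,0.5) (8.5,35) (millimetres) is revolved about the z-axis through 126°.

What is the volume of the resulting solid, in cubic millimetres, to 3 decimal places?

Volume = 4762.641 mm³

Profile (r,z), 6 vertices: (1,24.5) (3.5,8.5) (5,1.5) (15,0) (15,0.5) (8.5,35)
edge 0: (1,24.5)→(3.5,8.5)  cross = 1·8.5 − 3.5·24.5 = -77.2500; (r_i+r_j)·cross = 4.5·-77.2500 = -347.6250
edge 1: (3.5,8.5)→(5,1.5)  cross = 3.5·1.5 − 5·8.5 = -37.2500; (r_i+r_j)·cross = 8.5·-37.2500 = -316.6250
edge 2: (5,1.5)→(15,0)  cross = 5·0 − 15·1.5 = -22.5000; (r_i+r_j)·cross = 20·-22.5000 = -450.0000
edge 3: (15,0)→(15,0.5)  cross = 15·0.5 − 15·0 = 7.5000; (r_i+r_j)·cross = 30·7.5000 = 225.0000
edge 4: (15,0.5)→(8.5,35)  cross = 15·35 − 8.5·0.5 = 520.7500; (r_i+r_j)·cross = 23.5·520.7500 = 12237.6250
edge 5: (8.5,35)→(1,24.5)  cross = 8.5·24.5 − 1·35 = 173.2500; (r_i+r_j)·cross = 9.5·173.2500 = 1645.8750
Σcross = 564.5000 → A = |Σcross|/2 = 282.2500 mm²
Σ(r_i+r_j)·cross = 12994.2500 → first moment M = |Σ|/6 = 2165.7083
R_c = M/A = 2165.7083/282.2500 = 7.6730 mm
θ = 126° = 2.199115 rad
V = θ·R_c·A = 2.199115·7.6730·282.2500 = 4762.641 mm³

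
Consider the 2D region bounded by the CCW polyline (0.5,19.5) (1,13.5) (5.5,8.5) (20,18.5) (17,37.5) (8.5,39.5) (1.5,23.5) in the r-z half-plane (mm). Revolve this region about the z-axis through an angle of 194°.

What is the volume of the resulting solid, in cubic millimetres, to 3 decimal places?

Volume = 13747.899 mm³

Profile (r,z), 7 vertices: (0.5,19.5) (1,13.5) (5.5,8.5) (20,18.5) (17,37.5) (8.5,39.5) (1.5,23.5)
edge 0: (0.5,19.5)→(1,13.5)  cross = 0.5·13.5 − 1·19.5 = -12.7500; (r_i+r_j)·cross = 1.5·-12.7500 = -19.1250
edge 1: (1,13.5)→(5.5,8.5)  cross = 1·8.5 − 5.5·13.5 = -65.7500; (r_i+r_j)·cross = 6.5·-65.7500 = -427.3750
edge 2: (5.5,8.5)→(20,18.5)  cross = 5.5·18.5 − 20·8.5 = -68.2500; (r_i+r_j)·cross = 25.5·-68.2500 = -1740.3750
edge 3: (20,18.5)→(17,37.5)  cross = 20·37.5 − 17·18.5 = 435.5000; (r_i+r_j)·cross = 37·435.5000 = 16113.5000
edge 4: (17,37.5)→(8.5,39.5)  cross = 17·39.5 − 8.5·37.5 = 352.7500; (r_i+r_j)·cross = 25.5·352.7500 = 8995.1250
edge 5: (8.5,39.5)→(1.5,23.5)  cross = 8.5·23.5 − 1.5·39.5 = 140.5000; (r_i+r_j)·cross = 10·140.5000 = 1405.0000
edge 6: (1.5,23.5)→(0.5,19.5)  cross = 1.5·19.5 − 0.5·23.5 = 17.5000; (r_i+r_j)·cross = 2·17.5000 = 35.0000
Σcross = 799.5000 → A = |Σcross|/2 = 399.7500 mm²
Σ(r_i+r_j)·cross = 24361.7500 → first moment M = |Σ|/6 = 4060.2917
R_c = M/A = 4060.2917/399.7500 = 10.1571 mm
θ = 194° = 3.385939 rad
V = θ·R_c·A = 3.385939·10.1571·399.7500 = 13747.899 mm³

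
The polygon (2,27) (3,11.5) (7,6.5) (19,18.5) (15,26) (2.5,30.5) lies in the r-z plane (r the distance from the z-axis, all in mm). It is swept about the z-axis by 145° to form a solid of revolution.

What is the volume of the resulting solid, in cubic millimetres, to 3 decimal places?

Profile (r,z), 6 vertices: (2,27) (3,11.5) (7,6.5) (19,18.5) (15,26) (2.5,30.5)
edge 0: (2,27)→(3,11.5)  cross = 2·11.5 − 3·27 = -58.0000; (r_i+r_j)·cross = 5·-58.0000 = -290.0000
edge 1: (3,11.5)→(7,6.5)  cross = 3·6.5 − 7·11.5 = -61.0000; (r_i+r_j)·cross = 10·-61.0000 = -610.0000
edge 2: (7,6.5)→(19,18.5)  cross = 7·18.5 − 19·6.5 = 6.0000; (r_i+r_j)·cross = 26·6.0000 = 156.0000
edge 3: (19,18.5)→(15,26)  cross = 19·26 − 15·18.5 = 216.5000; (r_i+r_j)·cross = 34·216.5000 = 7361.0000
edge 4: (15,26)→(2.5,30.5)  cross = 15·30.5 − 2.5·26 = 392.5000; (r_i+r_j)·cross = 17.5·392.5000 = 6868.7500
edge 5: (2.5,30.5)→(2,27)  cross = 2.5·27 − 2·30.5 = 6.5000; (r_i+r_j)·cross = 4.5·6.5000 = 29.2500
Σcross = 502.5000 → A = |Σcross|/2 = 251.2500 mm²
Σ(r_i+r_j)·cross = 13515.0000 → first moment M = |Σ|/6 = 2252.5000
R_c = M/A = 2252.5000/251.2500 = 8.9652 mm
θ = 145° = 2.530727 rad
V = θ·R_c·A = 2.530727·8.9652·251.2500 = 5700.464 mm³

Volume = 5700.464 mm³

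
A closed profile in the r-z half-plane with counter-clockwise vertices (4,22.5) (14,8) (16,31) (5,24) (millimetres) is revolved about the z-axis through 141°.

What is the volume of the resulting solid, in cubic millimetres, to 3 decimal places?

Profile (r,z), 4 vertices: (4,22.5) (14,8) (16,31) (5,24)
edge 0: (4,22.5)→(14,8)  cross = 4·8 − 14·22.5 = -283.0000; (r_i+r_j)·cross = 18·-283.0000 = -5094.0000
edge 1: (14,8)→(16,31)  cross = 14·31 − 16·8 = 306.0000; (r_i+r_j)·cross = 30·306.0000 = 9180.0000
edge 2: (16,31)→(5,24)  cross = 16·24 − 5·31 = 229.0000; (r_i+r_j)·cross = 21·229.0000 = 4809.0000
edge 3: (5,24)→(4,22.5)  cross = 5·22.5 − 4·24 = 16.5000; (r_i+r_j)·cross = 9·16.5000 = 148.5000
Σcross = 268.5000 → A = |Σcross|/2 = 134.2500 mm²
Σ(r_i+r_j)·cross = 9043.5000 → first moment M = |Σ|/6 = 1507.2500
R_c = M/A = 1507.2500/134.2500 = 11.2272 mm
θ = 141° = 2.460914 rad
V = θ·R_c·A = 2.460914·11.2272·134.2500 = 3709.213 mm³

Volume = 3709.213 mm³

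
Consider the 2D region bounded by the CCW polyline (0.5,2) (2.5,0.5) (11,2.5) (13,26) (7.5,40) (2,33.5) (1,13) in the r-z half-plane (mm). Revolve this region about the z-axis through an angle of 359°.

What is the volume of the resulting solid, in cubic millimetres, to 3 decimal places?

Volume = 14975.100 mm³

Profile (r,z), 7 vertices: (0.5,2) (2.5,0.5) (11,2.5) (13,26) (7.5,40) (2,33.5) (1,13)
edge 0: (0.5,2)→(2.5,0.5)  cross = 0.5·0.5 − 2.5·2 = -4.7500; (r_i+r_j)·cross = 3·-4.7500 = -14.2500
edge 1: (2.5,0.5)→(11,2.5)  cross = 2.5·2.5 − 11·0.5 = 0.7500; (r_i+r_j)·cross = 13.5·0.7500 = 10.1250
edge 2: (11,2.5)→(13,26)  cross = 11·26 − 13·2.5 = 253.5000; (r_i+r_j)·cross = 24·253.5000 = 6084.0000
edge 3: (13,26)→(7.5,40)  cross = 13·40 − 7.5·26 = 325.0000; (r_i+r_j)·cross = 20.5·325.0000 = 6662.5000
edge 4: (7.5,40)→(2,33.5)  cross = 7.5·33.5 − 2·40 = 171.2500; (r_i+r_j)·cross = 9.5·171.2500 = 1626.8750
edge 5: (2,33.5)→(1,13)  cross = 2·13 − 1·33.5 = -7.5000; (r_i+r_j)·cross = 3·-7.5000 = -22.5000
edge 6: (1,13)→(0.5,2)  cross = 1·2 − 0.5·13 = -4.5000; (r_i+r_j)·cross = 1.5·-4.5000 = -6.7500
Σcross = 733.7500 → A = |Σcross|/2 = 366.8750 mm²
Σ(r_i+r_j)·cross = 14340.0000 → first moment M = |Σ|/6 = 2390.0000
R_c = M/A = 2390.0000/366.8750 = 6.5145 mm
θ = 359° = 6.265732 rad
V = θ·R_c·A = 6.265732·6.5145·366.8750 = 14975.100 mm³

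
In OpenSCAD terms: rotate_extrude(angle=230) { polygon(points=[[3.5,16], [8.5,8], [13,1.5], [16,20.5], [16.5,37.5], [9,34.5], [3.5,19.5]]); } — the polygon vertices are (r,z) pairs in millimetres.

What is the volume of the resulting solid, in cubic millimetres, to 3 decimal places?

Volume = 12571.148 mm³

Profile (r,z), 7 vertices: (3.5,16) (8.5,8) (13,1.5) (16,20.5) (16.5,37.5) (9,34.5) (3.5,19.5)
edge 0: (3.5,16)→(8.5,8)  cross = 3.5·8 − 8.5·16 = -108.0000; (r_i+r_j)·cross = 12·-108.0000 = -1296.0000
edge 1: (8.5,8)→(13,1.5)  cross = 8.5·1.5 − 13·8 = -91.2500; (r_i+r_j)·cross = 21.5·-91.2500 = -1961.8750
edge 2: (13,1.5)→(16,20.5)  cross = 13·20.5 − 16·1.5 = 242.5000; (r_i+r_j)·cross = 29·242.5000 = 7032.5000
edge 3: (16,20.5)→(16.5,37.5)  cross = 16·37.5 − 16.5·20.5 = 261.7500; (r_i+r_j)·cross = 32.5·261.7500 = 8506.8750
edge 4: (16.5,37.5)→(9,34.5)  cross = 16.5·34.5 − 9·37.5 = 231.7500; (r_i+r_j)·cross = 25.5·231.7500 = 5909.6250
edge 5: (9,34.5)→(3.5,19.5)  cross = 9·19.5 − 3.5·34.5 = 54.7500; (r_i+r_j)·cross = 12.5·54.7500 = 684.3750
edge 6: (3.5,19.5)→(3.5,16)  cross = 3.5·16 − 3.5·19.5 = -12.2500; (r_i+r_j)·cross = 7·-12.2500 = -85.7500
Σcross = 579.2500 → A = |Σcross|/2 = 289.6250 mm²
Σ(r_i+r_j)·cross = 18789.7500 → first moment M = |Σ|/6 = 3131.6250
R_c = M/A = 3131.6250/289.6250 = 10.8127 mm
θ = 230° = 4.014257 rad
V = θ·R_c·A = 4.014257·10.8127·289.6250 = 12571.148 mm³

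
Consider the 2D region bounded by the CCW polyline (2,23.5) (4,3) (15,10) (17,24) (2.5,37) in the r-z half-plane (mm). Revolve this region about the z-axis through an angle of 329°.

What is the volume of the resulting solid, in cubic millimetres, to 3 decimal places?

Volume = 15775.434 mm³

Profile (r,z), 5 vertices: (2,23.5) (4,3) (15,10) (17,24) (2.5,37)
edge 0: (2,23.5)→(4,3)  cross = 2·3 − 4·23.5 = -88.0000; (r_i+r_j)·cross = 6·-88.0000 = -528.0000
edge 1: (4,3)→(15,10)  cross = 4·10 − 15·3 = -5.0000; (r_i+r_j)·cross = 19·-5.0000 = -95.0000
edge 2: (15,10)→(17,24)  cross = 15·24 − 17·10 = 190.0000; (r_i+r_j)·cross = 32·190.0000 = 6080.0000
edge 3: (17,24)→(2.5,37)  cross = 17·37 − 2.5·24 = 569.0000; (r_i+r_j)·cross = 19.5·569.0000 = 11095.5000
edge 4: (2.5,37)→(2,23.5)  cross = 2.5·23.5 − 2·37 = -15.2500; (r_i+r_j)·cross = 4.5·-15.2500 = -68.6250
Σcross = 650.7500 → A = |Σcross|/2 = 325.3750 mm²
Σ(r_i+r_j)·cross = 16483.8750 → first moment M = |Σ|/6 = 2747.3125
R_c = M/A = 2747.3125/325.3750 = 8.4435 mm
θ = 329° = 5.742133 rad
V = θ·R_c·A = 5.742133·8.4435·325.3750 = 15775.434 mm³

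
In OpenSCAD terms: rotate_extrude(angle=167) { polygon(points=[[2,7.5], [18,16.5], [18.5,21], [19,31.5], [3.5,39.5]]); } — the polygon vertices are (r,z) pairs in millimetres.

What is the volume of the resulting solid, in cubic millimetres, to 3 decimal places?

Profile (r,z), 5 vertices: (2,7.5) (18,16.5) (18.5,21) (19,31.5) (3.5,39.5)
edge 0: (2,7.5)→(18,16.5)  cross = 2·16.5 − 18·7.5 = -102.0000; (r_i+r_j)·cross = 20·-102.0000 = -2040.0000
edge 1: (18,16.5)→(18.5,21)  cross = 18·21 − 18.5·16.5 = 72.7500; (r_i+r_j)·cross = 36.5·72.7500 = 2655.3750
edge 2: (18.5,21)→(19,31.5)  cross = 18.5·31.5 − 19·21 = 183.7500; (r_i+r_j)·cross = 37.5·183.7500 = 6890.6250
edge 3: (19,31.5)→(3.5,39.5)  cross = 19·39.5 − 3.5·31.5 = 640.2500; (r_i+r_j)·cross = 22.5·640.2500 = 14405.6250
edge 4: (3.5,39.5)→(2,7.5)  cross = 3.5·7.5 − 2·39.5 = -52.7500; (r_i+r_j)·cross = 5.5·-52.7500 = -290.1250
Σcross = 742.0000 → A = |Σcross|/2 = 371.0000 mm²
Σ(r_i+r_j)·cross = 21621.5000 → first moment M = |Σ|/6 = 3603.5833
R_c = M/A = 3603.5833/371.0000 = 9.7132 mm
θ = 167° = 2.914700 rad
V = θ·R_c·A = 2.914700·9.7132·371.0000 = 10503.364 mm³

Volume = 10503.364 mm³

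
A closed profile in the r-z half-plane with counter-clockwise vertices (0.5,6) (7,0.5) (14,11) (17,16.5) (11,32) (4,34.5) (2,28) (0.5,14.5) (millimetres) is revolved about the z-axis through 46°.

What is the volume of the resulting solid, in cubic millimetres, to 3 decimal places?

Volume = 2239.236 mm³

Profile (r,z), 8 vertices: (0.5,6) (7,0.5) (14,11) (17,16.5) (11,32) (4,34.5) (2,28) (0.5,14.5)
edge 0: (0.5,6)→(7,0.5)  cross = 0.5·0.5 − 7·6 = -41.7500; (r_i+r_j)·cross = 7.5·-41.7500 = -313.1250
edge 1: (7,0.5)→(14,11)  cross = 7·11 − 14·0.5 = 70.0000; (r_i+r_j)·cross = 21·70.0000 = 1470.0000
edge 2: (14,11)→(17,16.5)  cross = 14·16.5 − 17·11 = 44.0000; (r_i+r_j)·cross = 31·44.0000 = 1364.0000
edge 3: (17,16.5)→(11,32)  cross = 17·32 − 11·16.5 = 362.5000; (r_i+r_j)·cross = 28·362.5000 = 10150.0000
edge 4: (11,32)→(4,34.5)  cross = 11·34.5 − 4·32 = 251.5000; (r_i+r_j)·cross = 15·251.5000 = 3772.5000
edge 5: (4,34.5)→(2,28)  cross = 4·28 − 2·34.5 = 43.0000; (r_i+r_j)·cross = 6·43.0000 = 258.0000
edge 6: (2,28)→(0.5,14.5)  cross = 2·14.5 − 0.5·28 = 15.0000; (r_i+r_j)·cross = 2.5·15.0000 = 37.5000
edge 7: (0.5,14.5)→(0.5,6)  cross = 0.5·6 − 0.5·14.5 = -4.2500; (r_i+r_j)·cross = 1·-4.2500 = -4.2500
Σcross = 740.0000 → A = |Σcross|/2 = 370.0000 mm²
Σ(r_i+r_j)·cross = 16734.6250 → first moment M = |Σ|/6 = 2789.1042
R_c = M/A = 2789.1042/370.0000 = 7.5381 mm
θ = 46° = 0.802851 rad
V = θ·R_c·A = 0.802851·7.5381·370.0000 = 2239.236 mm³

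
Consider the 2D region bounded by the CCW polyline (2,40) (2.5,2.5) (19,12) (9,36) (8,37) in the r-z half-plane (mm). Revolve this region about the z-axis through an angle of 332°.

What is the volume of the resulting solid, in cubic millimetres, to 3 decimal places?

Volume = 17913.917 mm³

Profile (r,z), 5 vertices: (2,40) (2.5,2.5) (19,12) (9,36) (8,37)
edge 0: (2,40)→(2.5,2.5)  cross = 2·2.5 − 2.5·40 = -95.0000; (r_i+r_j)·cross = 4.5·-95.0000 = -427.5000
edge 1: (2.5,2.5)→(19,12)  cross = 2.5·12 − 19·2.5 = -17.5000; (r_i+r_j)·cross = 21.5·-17.5000 = -376.2500
edge 2: (19,12)→(9,36)  cross = 19·36 − 9·12 = 576.0000; (r_i+r_j)·cross = 28·576.0000 = 16128.0000
edge 3: (9,36)→(8,37)  cross = 9·37 − 8·36 = 45.0000; (r_i+r_j)·cross = 17·45.0000 = 765.0000
edge 4: (8,37)→(2,40)  cross = 8·40 − 2·37 = 246.0000; (r_i+r_j)·cross = 10·246.0000 = 2460.0000
Σcross = 754.5000 → A = |Σcross|/2 = 377.2500 mm²
Σ(r_i+r_j)·cross = 18549.2500 → first moment M = |Σ|/6 = 3091.5417
R_c = M/A = 3091.5417/377.2500 = 8.1949 mm
θ = 332° = 5.794493 rad
V = θ·R_c·A = 5.794493·8.1949·377.2500 = 17913.917 mm³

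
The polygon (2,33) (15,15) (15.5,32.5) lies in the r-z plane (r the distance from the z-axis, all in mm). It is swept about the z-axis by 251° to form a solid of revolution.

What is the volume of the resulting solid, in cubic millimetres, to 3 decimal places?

Profile (r,z), 3 vertices: (2,33) (15,15) (15.5,32.5)
edge 0: (2,33)→(15,15)  cross = 2·15 − 15·33 = -465.0000; (r_i+r_j)·cross = 17·-465.0000 = -7905.0000
edge 1: (15,15)→(15.5,32.5)  cross = 15·32.5 − 15.5·15 = 255.0000; (r_i+r_j)·cross = 30.5·255.0000 = 7777.5000
edge 2: (15.5,32.5)→(2,33)  cross = 15.5·33 − 2·32.5 = 446.5000; (r_i+r_j)·cross = 17.5·446.5000 = 7813.7500
Σcross = 236.5000 → A = |Σcross|/2 = 118.2500 mm²
Σ(r_i+r_j)·cross = 7686.2500 → first moment M = |Σ|/6 = 1281.0417
R_c = M/A = 1281.0417/118.2500 = 10.8333 mm
θ = 251° = 4.380776 rad
V = θ·R_c·A = 4.380776·10.8333·118.2500 = 5611.957 mm³

Volume = 5611.957 mm³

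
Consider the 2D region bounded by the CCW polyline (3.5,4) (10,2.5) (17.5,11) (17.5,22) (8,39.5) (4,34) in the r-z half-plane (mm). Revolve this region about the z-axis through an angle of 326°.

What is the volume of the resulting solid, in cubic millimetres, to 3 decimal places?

Profile (r,z), 6 vertices: (3.5,4) (10,2.5) (17.5,11) (17.5,22) (8,39.5) (4,34)
edge 0: (3.5,4)→(10,2.5)  cross = 3.5·2.5 − 10·4 = -31.2500; (r_i+r_j)·cross = 13.5·-31.2500 = -421.8750
edge 1: (10,2.5)→(17.5,11)  cross = 10·11 − 17.5·2.5 = 66.2500; (r_i+r_j)·cross = 27.5·66.2500 = 1821.8750
edge 2: (17.5,11)→(17.5,22)  cross = 17.5·22 − 17.5·11 = 192.5000; (r_i+r_j)·cross = 35·192.5000 = 6737.5000
edge 3: (17.5,22)→(8,39.5)  cross = 17.5·39.5 − 8·22 = 515.2500; (r_i+r_j)·cross = 25.5·515.2500 = 13138.8750
edge 4: (8,39.5)→(4,34)  cross = 8·34 − 4·39.5 = 114.0000; (r_i+r_j)·cross = 12·114.0000 = 1368.0000
edge 5: (4,34)→(3.5,4)  cross = 4·4 − 3.5·34 = -103.0000; (r_i+r_j)·cross = 7.5·-103.0000 = -772.5000
Σcross = 753.7500 → A = |Σcross|/2 = 376.8750 mm²
Σ(r_i+r_j)·cross = 21871.8750 → first moment M = |Σ|/6 = 3645.3125
R_c = M/A = 3645.3125/376.8750 = 9.6725 mm
θ = 326° = 5.689773 rad
V = θ·R_c·A = 5.689773·9.6725·376.8750 = 20741.002 mm³

Volume = 20741.002 mm³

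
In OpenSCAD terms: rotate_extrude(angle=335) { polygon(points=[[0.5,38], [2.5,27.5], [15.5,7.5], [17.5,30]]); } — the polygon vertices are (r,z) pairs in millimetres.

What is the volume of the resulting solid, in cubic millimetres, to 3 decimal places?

Volume = 14748.687 mm³

Profile (r,z), 4 vertices: (0.5,38) (2.5,27.5) (15.5,7.5) (17.5,30)
edge 0: (0.5,38)→(2.5,27.5)  cross = 0.5·27.5 − 2.5·38 = -81.2500; (r_i+r_j)·cross = 3·-81.2500 = -243.7500
edge 1: (2.5,27.5)→(15.5,7.5)  cross = 2.5·7.5 − 15.5·27.5 = -407.5000; (r_i+r_j)·cross = 18·-407.5000 = -7335.0000
edge 2: (15.5,7.5)→(17.5,30)  cross = 15.5·30 − 17.5·7.5 = 333.7500; (r_i+r_j)·cross = 33·333.7500 = 11013.7500
edge 3: (17.5,30)→(0.5,38)  cross = 17.5·38 − 0.5·30 = 650.0000; (r_i+r_j)·cross = 18·650.0000 = 11700.0000
Σcross = 495.0000 → A = |Σcross|/2 = 247.5000 mm²
Σ(r_i+r_j)·cross = 15135.0000 → first moment M = |Σ|/6 = 2522.5000
R_c = M/A = 2522.5000/247.5000 = 10.1919 mm
θ = 335° = 5.846853 rad
V = θ·R_c·A = 5.846853·10.1919·247.5000 = 14748.687 mm³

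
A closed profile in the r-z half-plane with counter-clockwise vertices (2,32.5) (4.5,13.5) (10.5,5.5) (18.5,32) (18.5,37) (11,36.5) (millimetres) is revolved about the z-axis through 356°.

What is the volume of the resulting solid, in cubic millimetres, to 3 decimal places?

Volume = 19983.758 mm³

Profile (r,z), 6 vertices: (2,32.5) (4.5,13.5) (10.5,5.5) (18.5,32) (18.5,37) (11,36.5)
edge 0: (2,32.5)→(4.5,13.5)  cross = 2·13.5 − 4.5·32.5 = -119.2500; (r_i+r_j)·cross = 6.5·-119.2500 = -775.1250
edge 1: (4.5,13.5)→(10.5,5.5)  cross = 4.5·5.5 − 10.5·13.5 = -117.0000; (r_i+r_j)·cross = 15·-117.0000 = -1755.0000
edge 2: (10.5,5.5)→(18.5,32)  cross = 10.5·32 − 18.5·5.5 = 234.2500; (r_i+r_j)·cross = 29·234.2500 = 6793.2500
edge 3: (18.5,32)→(18.5,37)  cross = 18.5·37 − 18.5·32 = 92.5000; (r_i+r_j)·cross = 37·92.5000 = 3422.5000
edge 4: (18.5,37)→(11,36.5)  cross = 18.5·36.5 − 11·37 = 268.2500; (r_i+r_j)·cross = 29.5·268.2500 = 7913.3750
edge 5: (11,36.5)→(2,32.5)  cross = 11·32.5 − 2·36.5 = 284.5000; (r_i+r_j)·cross = 13·284.5000 = 3698.5000
Σcross = 643.2500 → A = |Σcross|/2 = 321.6250 mm²
Σ(r_i+r_j)·cross = 19297.5000 → first moment M = |Σ|/6 = 3216.2500
R_c = M/A = 3216.2500/321.6250 = 10.0000 mm
θ = 356° = 6.213372 rad
V = θ·R_c·A = 6.213372·10.0000·321.6250 = 19983.758 mm³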